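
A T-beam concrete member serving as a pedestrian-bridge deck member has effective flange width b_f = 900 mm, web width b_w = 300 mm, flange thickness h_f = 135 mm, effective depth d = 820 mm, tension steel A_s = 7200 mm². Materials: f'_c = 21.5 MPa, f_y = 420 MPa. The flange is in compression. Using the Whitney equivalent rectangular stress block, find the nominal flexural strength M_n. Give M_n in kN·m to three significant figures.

Tension: T = A_s f_y = 7200 × 420 = 3024000 N.
Try a within the flange: a = T/(0.85 f'_c b_f) = 3024000/(0.85 × 21.5 × 900) = 183.86 mm.
a = 183.86 > h_f = 135 mm: the block extends into the web. Split into flange-overhang and web parts.
C_f = 0.85 f'_c (b_f − b_w) h_f = 0.85 × 21.5 × (900 − 300) × 135 = 1480275 N.
Remaining web compression depth: a_w = (T − C_f)/(0.85 f'_c b_w) = (3024000 − 1480275)/(0.85 × 21.5 × 300) = 281.57 mm.
M_n = C_f(d − h_f/2) + (T − C_f)(d − a_w/2) = 1480275 × (820 − 67.5) + 1543725 × (820 − 140.785) = 1113.91 + 1048.52 = 2162.43 × 10⁶ N·mm.
M_n = 2162.43 kN·m.

M_n ≈ 2160 kN·m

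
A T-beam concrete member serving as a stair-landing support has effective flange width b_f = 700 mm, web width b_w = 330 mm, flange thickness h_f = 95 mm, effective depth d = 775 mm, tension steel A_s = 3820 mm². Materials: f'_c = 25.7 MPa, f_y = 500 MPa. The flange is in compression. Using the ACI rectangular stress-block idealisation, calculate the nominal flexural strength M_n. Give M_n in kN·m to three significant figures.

M_n ≈ 1350 kN·m

Tension: T = A_s f_y = 3820 × 500 = 1910000 N.
Try a within the flange: a = T/(0.85 f'_c b_f) = 1910000/(0.85 × 25.7 × 700) = 124.91 mm.
a = 124.91 > h_f = 95 mm: the block extends into the web. Split into flange-overhang and web parts.
C_f = 0.85 f'_c (b_f − b_w) h_f = 0.85 × 25.7 × (700 − 330) × 95 = 767852 N.
Remaining web compression depth: a_w = (T − C_f)/(0.85 f'_c b_w) = (1910000 − 767852)/(0.85 × 25.7 × 330) = 158.44 mm.
M_n = C_f(d − h_f/2) + (T − C_f)(d − a_w/2) = 767852 × (775 − 47.5) + 1142148 × (775 − 79.22) = 558.61 + 794.68 = 1353.29 × 10⁶ N·mm.
M_n = 1353.29 kN·m.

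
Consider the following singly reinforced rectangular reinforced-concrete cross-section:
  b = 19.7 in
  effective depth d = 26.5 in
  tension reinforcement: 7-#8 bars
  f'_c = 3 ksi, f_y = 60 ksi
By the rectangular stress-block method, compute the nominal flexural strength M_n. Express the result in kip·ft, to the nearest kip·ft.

A_s = 7 × 0.79 = 5.53 in².
T = A_s f_y = 5.53 × 60 = 331.8 kips.
a = T/(0.85 f'_c b) = 331.8/(0.85 × 3 × 19.7) = 6.605 in.
M_n = T(d − a/2) = 331.8 × (26.5 − 3.3025) = 7696.9 kip·in = 7696.9/12 = 641.41 kip·ft.

M_n ≈ 641 kip·ft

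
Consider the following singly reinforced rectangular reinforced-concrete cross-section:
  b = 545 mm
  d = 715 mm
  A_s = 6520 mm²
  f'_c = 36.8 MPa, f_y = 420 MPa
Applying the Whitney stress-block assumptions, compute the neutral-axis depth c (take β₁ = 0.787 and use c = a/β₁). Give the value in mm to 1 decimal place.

T = A_s f_y = 6520 × 420 = 2738400 N = 2738.4 kN.
Setting C = 0.85 f'_c a b equal to T: a = 2738400/(0.85 × 36.8 × 545) = 160.633 mm.
With β₁ = 0.787, c = a/β₁ = 160.633/0.787 = 204.1 mm.

c ≈ 204.1 mm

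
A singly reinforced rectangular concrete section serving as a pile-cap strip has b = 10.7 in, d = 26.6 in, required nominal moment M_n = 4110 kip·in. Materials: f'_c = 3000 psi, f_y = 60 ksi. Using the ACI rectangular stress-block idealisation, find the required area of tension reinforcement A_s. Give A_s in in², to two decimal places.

From M_n = 0.85 f'_c a b (d − a/2):
a = d − √(d² − 2M_n/(0.85 f'_c b)) = 26.6 − √(26.6² − 2 × 4110/(0.85 × 3 × 10.7)) = 6.443 in.
A_s = 0.85 f'_c a b / f_y = 0.85 × 3 × 6.443 × 10.7 / 60 = 2.930 in².

A_s ≈ 2.93 in²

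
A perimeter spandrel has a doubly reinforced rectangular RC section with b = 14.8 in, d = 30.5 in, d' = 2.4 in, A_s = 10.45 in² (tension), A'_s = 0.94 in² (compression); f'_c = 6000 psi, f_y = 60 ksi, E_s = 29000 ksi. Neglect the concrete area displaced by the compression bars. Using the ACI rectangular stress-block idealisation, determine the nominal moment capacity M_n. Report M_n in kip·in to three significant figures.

Assume both steels yield.
a = (A_s − A'_s) f_y/(0.85 f'_c b) = (10.45 − 0.94) × 60/(0.85 × 6 × 14.8) = 7.560 in.
c = a/β₁ = 7.560/0.75 = 10.080 in; ε'_s = 0.003(c − d')/c = 0.0023 ≥ ε_y = 0.0021, so the compression steel yields.
M_n = (A_s − A'_s) f_y (d − a/2) + A'_s f_y (d − d') = 570.6 × (30.5 − 3.78) + 56.4 × (30.5 − 2.4) = 15246.4 + 1584.8 = 16831.2 kip·in.

M_n ≈ 16800 kip·in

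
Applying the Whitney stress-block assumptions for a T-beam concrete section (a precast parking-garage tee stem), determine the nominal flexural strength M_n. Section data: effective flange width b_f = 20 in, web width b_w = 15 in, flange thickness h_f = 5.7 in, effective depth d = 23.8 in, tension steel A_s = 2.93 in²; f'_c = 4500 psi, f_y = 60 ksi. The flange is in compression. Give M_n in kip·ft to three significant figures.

Tension: T = A_s f_y = 2.93 × 60 = 175.8 kips.
Try a within the flange: a = T/(0.85 f'_c b_f) = 175.8/(0.85 × 4.5 × 20) = 2.298 in.
Since a = 2.298 ≤ h_f = 5.7 in, the stress block lies entirely in the flange; analyse as a rectangular beam of width b_f.
M_n = T(d − a/2) = 175.8 × (23.8 − 1.149) = 3982.0 kip·in.
M_n = 3982.0/12 = 331.83 kip·ft.

M_n ≈ 332 kip·ft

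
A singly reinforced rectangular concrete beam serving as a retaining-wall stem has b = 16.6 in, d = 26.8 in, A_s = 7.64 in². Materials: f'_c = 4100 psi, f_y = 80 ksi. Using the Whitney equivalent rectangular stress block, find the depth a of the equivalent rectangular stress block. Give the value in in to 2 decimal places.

a ≈ 10.57 in

T = A_s f_y = 7.64 × 80 = 611.2 kips.
a = T/(0.85 f'_c b) = 611.2/(0.85 × 4.1 × 16.6) = 10.57 in.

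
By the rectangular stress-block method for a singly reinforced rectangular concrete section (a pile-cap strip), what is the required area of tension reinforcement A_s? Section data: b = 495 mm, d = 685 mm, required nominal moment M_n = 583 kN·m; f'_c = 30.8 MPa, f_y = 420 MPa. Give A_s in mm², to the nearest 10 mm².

With M_n = 0.85 f'_c a b (d − a/2), solve the quadratic for a:
a = d − √(d² − 2M_n/(0.85 f'_c b)) = 685 − √(685² − 2 × 583×10⁶/(0.85 × 30.8 × 495)) = 69.17 mm.
A_s = 0.85 f'_c a b / f_y = 0.85 × 30.8 × 69.17 × 495 / 420 = 2134.2 mm².

A_s ≈ 2130 mm²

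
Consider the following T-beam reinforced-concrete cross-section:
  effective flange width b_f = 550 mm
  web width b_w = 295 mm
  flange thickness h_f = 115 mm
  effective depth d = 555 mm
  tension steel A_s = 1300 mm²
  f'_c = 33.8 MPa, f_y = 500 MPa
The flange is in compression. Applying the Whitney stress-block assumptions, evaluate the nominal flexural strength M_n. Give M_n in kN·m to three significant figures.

Tension: T = A_s f_y = 1300 × 500 = 650000 N.
Try a within the flange: a = T/(0.85 f'_c b_f) = 650000/(0.85 × 33.8 × 550) = 41.14 mm.
Since a = 41.14 ≤ h_f = 115 mm, the stress block lies entirely in the flange; analyse as a rectangular beam of width b_f.
M_n = T(d − a/2) = 650000 × (555 − 20.57) = 347.38 × 10⁶ N·mm.
M_n = 347.38 kN·m.

M_n ≈ 347 kN·m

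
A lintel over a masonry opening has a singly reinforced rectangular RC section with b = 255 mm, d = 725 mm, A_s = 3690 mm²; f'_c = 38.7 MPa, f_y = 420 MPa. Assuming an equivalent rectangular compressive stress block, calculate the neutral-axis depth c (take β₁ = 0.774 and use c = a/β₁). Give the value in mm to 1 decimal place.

T = A_s f_y = 3690 × 420 = 1549800 N = 1549.8 kN.
Setting C = 0.85 f'_c a b equal to T: a = 1549800/(0.85 × 38.7 × 255) = 184.759 mm.
With β₁ = 0.774, c = a/β₁ = 184.759/0.774 = 238.7 mm.

c ≈ 238.7 mm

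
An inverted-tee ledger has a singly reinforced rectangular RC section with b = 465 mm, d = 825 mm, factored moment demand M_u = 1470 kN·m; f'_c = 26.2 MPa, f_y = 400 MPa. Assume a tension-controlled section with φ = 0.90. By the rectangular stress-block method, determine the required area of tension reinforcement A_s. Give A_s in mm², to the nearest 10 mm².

M_n = M_u/φ = 1470/0.90 = 1633.33 kN·m.
With M_n = 0.85 f'_c a b (d − a/2), solve the quadratic for a:
a = d − √(d² − 2M_n/(0.85 f'_c b)) = 825 − √(825² − 2 × 1633.33×10⁶/(0.85 × 26.2 × 465)) = 220.70 mm.
A_s = 0.85 f'_c a b / f_y = 0.85 × 26.2 × 220.70 × 465 / 400 = 5713.7 mm².

A_s ≈ 5710 mm²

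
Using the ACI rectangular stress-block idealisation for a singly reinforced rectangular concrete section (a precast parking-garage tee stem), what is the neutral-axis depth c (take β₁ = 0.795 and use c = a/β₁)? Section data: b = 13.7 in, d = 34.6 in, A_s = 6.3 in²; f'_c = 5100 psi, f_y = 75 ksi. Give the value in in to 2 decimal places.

T = A_s f_y = 6.3 × 75 = 472.5 kips.
a = T/(0.85 f'_c b) = 472.5/(0.85 × 5.1 × 13.7) = 7.9560 in.
With β₁ = 0.795, c = a/β₁ = 7.9560/0.795 = 10.01 in.

c ≈ 10.01 in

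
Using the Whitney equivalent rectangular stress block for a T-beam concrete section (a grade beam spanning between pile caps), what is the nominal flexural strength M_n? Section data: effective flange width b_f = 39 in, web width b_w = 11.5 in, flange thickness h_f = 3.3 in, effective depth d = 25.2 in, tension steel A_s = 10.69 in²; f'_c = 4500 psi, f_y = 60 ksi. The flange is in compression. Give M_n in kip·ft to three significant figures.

M_n ≈ 1220 kip·ft

Tension: T = A_s f_y = 10.69 × 60 = 641.4 kips.
Try a within the flange: a = T/(0.85 f'_c b_f) = 641.4/(0.85 × 4.5 × 39) = 4.300 in.
a = 4.300 > h_f = 3.3 in: the block extends into the web. Split into flange-overhang and web parts.
C_f = 0.85 f'_c (b_f − b_w) h_f = 0.85 × 4.5 × (39 − 11.5) × 3.3 = 347.1 kips.
Remaining web compression depth: a_w = (T − C_f)/(0.85 f'_c b_w) = (641.4 − 347.1)/(0.85 × 4.5 × 11.5) = 6.691 in.
M_n = C_f(d − h_f/2) + (T − C_f)(d − a_w/2) = 347.1 × (25.2 − 1.65) + 294.3 × (25.2 − 3.3455) = 8174.2 + 6431.8 = 14606.0 kip·in.
M_n = 14606.0/12 = 1217.17 kip·ft.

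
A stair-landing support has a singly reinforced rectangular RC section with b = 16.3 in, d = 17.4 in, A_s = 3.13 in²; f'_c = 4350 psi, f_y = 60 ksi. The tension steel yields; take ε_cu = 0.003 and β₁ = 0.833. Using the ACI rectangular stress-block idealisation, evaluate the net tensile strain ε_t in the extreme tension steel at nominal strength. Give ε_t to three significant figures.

ε_t ≈ 0.0110

a = A_s f_y/(0.85 f'_c b) = 3.116 in.
β₁ = 0.833, so c = a/β₁ = 3.116/0.833 = 3.741 in.
From the linear strain diagram with ε_cu = 0.003: ε_t = 0.003 (d − c)/c = 0.003 × (17.4 − 3.741)/3.741 = 0.0110.
Since ε_t ≥ 0.005, the section is tension-controlled.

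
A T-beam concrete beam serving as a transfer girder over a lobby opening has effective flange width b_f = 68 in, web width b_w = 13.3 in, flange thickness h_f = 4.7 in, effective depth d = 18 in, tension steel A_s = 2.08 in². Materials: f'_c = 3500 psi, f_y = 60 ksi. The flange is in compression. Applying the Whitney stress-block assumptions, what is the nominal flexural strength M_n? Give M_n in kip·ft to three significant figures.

Tension: T = A_s f_y = 2.08 × 60 = 124.8 kips.
Try a within the flange: a = T/(0.85 f'_c b_f) = 124.8/(0.85 × 3.5 × 68) = 0.617 in.
Since a = 0.617 ≤ h_f = 4.7 in, the stress block lies entirely in the flange; analyse as a rectangular beam of width b_f.
M_n = T(d − a/2) = 124.8 × (18 − 0.3085) = 2207.9 kip·in.
M_n = 2207.9/12 = 183.99 kip·ft.

M_n ≈ 184 kip·ft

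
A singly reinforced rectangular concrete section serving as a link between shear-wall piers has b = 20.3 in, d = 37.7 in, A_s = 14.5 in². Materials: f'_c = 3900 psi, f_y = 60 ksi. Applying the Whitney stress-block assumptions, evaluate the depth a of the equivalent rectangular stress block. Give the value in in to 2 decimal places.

a ≈ 12.93 in

T = A_s f_y = 14.5 × 60 = 870 kips.
a = T/(0.85 f'_c b) = 870/(0.85 × 3.9 × 20.3) = 12.93 in.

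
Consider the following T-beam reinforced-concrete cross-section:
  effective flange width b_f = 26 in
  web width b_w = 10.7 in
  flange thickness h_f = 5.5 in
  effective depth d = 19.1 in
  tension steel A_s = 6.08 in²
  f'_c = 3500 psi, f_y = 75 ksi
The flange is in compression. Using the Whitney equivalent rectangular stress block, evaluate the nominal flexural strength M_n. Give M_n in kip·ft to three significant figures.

M_n ≈ 613 kip·ft

Tension: T = A_s f_y = 6.08 × 75 = 456 kips.
Try a within the flange: a = T/(0.85 f'_c b_f) = 456/(0.85 × 3.5 × 26) = 5.895 in.
a = 5.895 > h_f = 5.5 in: the block extends into the web. Split into flange-overhang and web parts.
C_f = 0.85 f'_c (b_f − b_w) h_f = 0.85 × 3.5 × (26 − 10.7) × 5.5 = 250.3 kips.
Remaining web compression depth: a_w = (T − C_f)/(0.85 f'_c b_w) = (456 − 250.3)/(0.85 × 3.5 × 10.7) = 6.462 in.
M_n = C_f(d − h_f/2) + (T − C_f)(d − a_w/2) = 250.3 × (19.1 − 2.75) + 205.7 × (19.1 − 3.231) = 4092.4 + 3264.3 = 7356.7 kip·in.
M_n = 7356.7/12 = 613.06 kip·ft.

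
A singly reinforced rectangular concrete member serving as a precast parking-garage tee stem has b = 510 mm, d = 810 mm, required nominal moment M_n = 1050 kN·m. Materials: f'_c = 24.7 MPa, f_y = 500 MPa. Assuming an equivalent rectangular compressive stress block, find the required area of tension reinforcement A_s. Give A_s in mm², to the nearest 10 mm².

With M_n = 0.85 f'_c a b (d − a/2), solve the quadratic for a:
a = d − √(d² − 2M_n/(0.85 f'_c b)) = 810 − √(810² − 2 × 1050×10⁶/(0.85 × 24.7 × 510)) = 131.79 mm.
A_s = 0.85 f'_c a b / f_y = 0.85 × 24.7 × 131.79 × 510 / 500 = 2822.3 mm².

A_s ≈ 2820 mm²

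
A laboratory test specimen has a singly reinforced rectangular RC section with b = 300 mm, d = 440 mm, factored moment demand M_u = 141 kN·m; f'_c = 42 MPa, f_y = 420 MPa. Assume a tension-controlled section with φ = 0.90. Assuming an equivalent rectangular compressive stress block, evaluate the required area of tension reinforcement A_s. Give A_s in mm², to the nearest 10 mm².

M_n = M_u/φ = 141/0.90 = 156.667 kN·m.
With M_n = 0.85 f'_c a b (d − a/2), solve the quadratic for a:
a = d − √(d² − 2M_n/(0.85 f'_c b)) = 440 − √(440² − 2 × 156.667×10⁶/(0.85 × 42 × 300)) = 34.61 mm.
A_s = 0.85 f'_c a b / f_y = 0.85 × 42 × 34.61 × 300 / 420 = 882.6 mm².

A_s ≈ 880 mm²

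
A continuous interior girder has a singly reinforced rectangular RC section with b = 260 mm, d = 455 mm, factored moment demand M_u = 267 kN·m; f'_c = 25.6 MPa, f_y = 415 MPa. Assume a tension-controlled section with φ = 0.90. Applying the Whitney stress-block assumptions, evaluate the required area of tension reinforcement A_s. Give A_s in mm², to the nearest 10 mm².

A_s ≈ 1850 mm²

M_n = M_u/φ = 267/0.90 = 296.667 kN·m.
With M_n = 0.85 f'_c a b (d − a/2), solve the quadratic for a:
a = d − √(d² − 2M_n/(0.85 f'_c b)) = 455 − √(455² − 2 × 296.667×10⁶/(0.85 × 25.6 × 260)) = 135.39 mm.
A_s = 0.85 f'_c a b / f_y = 0.85 × 25.6 × 135.39 × 260 / 415 = 1845.7 mm².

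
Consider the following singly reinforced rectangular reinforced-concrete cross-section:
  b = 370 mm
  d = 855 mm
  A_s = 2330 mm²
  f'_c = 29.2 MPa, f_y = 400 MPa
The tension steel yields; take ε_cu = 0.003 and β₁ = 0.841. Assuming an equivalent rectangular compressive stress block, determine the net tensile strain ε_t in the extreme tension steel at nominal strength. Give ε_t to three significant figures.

ε_t ≈ 0.0183

a = A_s f_y/(0.85 f'_c b) = 101.49 mm.
β₁ = 0.841, so c = a/β₁ = 101.49/0.841 = 120.68 mm.
From the linear strain diagram with ε_cu = 0.003: ε_t = 0.003 (d − c)/c = 0.003 × (855 − 120.68)/120.68 = 0.0183.
Since ε_t ≥ 0.005, the section is tension-controlled.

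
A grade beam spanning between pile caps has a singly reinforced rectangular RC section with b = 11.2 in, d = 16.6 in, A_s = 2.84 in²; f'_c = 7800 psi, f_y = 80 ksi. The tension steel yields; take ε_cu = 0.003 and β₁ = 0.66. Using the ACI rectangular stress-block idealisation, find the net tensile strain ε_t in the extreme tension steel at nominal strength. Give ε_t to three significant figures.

a = A_s f_y/(0.85 f'_c b) = 3.060 in.
β₁ = 0.66, so c = a/β₁ = 3.060/0.66 = 4.636 in.
From the linear strain diagram with ε_cu = 0.003: ε_t = 0.003 (d − c)/c = 0.003 × (16.6 − 4.636)/4.636 = 0.00774.
Since ε_t ≥ 0.005, the section is tension-controlled.

ε_t ≈ 0.00774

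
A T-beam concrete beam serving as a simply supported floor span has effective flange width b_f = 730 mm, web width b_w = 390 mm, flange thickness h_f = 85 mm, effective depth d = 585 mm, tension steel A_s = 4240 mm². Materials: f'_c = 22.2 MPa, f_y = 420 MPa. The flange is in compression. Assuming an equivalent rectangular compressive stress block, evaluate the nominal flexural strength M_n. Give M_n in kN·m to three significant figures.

Tension: T = A_s f_y = 4240 × 420 = 1780800 N.
Try a within the flange: a = T/(0.85 f'_c b_f) = 1780800/(0.85 × 22.2 × 730) = 129.28 mm.
a = 129.28 > h_f = 85 mm: the block extends into the web. Split into flange-overhang and web parts.
C_f = 0.85 f'_c (b_f − b_w) h_f = 0.85 × 22.2 × (730 − 390) × 85 = 545343 N.
Remaining web compression depth: a_w = (T − C_f)/(0.85 f'_c b_w) = (1780800 − 545343)/(0.85 × 22.2 × 390) = 167.88 mm.
M_n = C_f(d − h_f/2) + (T − C_f)(d − a_w/2) = 545343 × (585 − 42.5) + 1235457 × (585 − 83.94) = 295.85 + 619.04 = 914.89 × 10⁶ N·mm.
M_n = 914.89 kN·m.

M_n ≈ 915 kN·m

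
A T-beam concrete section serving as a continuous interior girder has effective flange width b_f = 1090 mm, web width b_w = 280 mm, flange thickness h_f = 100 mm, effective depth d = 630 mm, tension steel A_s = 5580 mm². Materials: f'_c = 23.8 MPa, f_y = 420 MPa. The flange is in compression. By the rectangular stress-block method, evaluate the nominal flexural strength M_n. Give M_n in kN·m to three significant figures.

Tension: T = A_s f_y = 5580 × 420 = 2343600 N.
Try a within the flange: a = T/(0.85 f'_c b_f) = 2343600/(0.85 × 23.8 × 1090) = 106.28 mm.
a = 106.28 > h_f = 100 mm: the block extends into the web. Split into flange-overhang and web parts.
C_f = 0.85 f'_c (b_f − b_w) h_f = 0.85 × 23.8 × (1090 − 280) × 100 = 1638630 N.
Remaining web compression depth: a_w = (T − C_f)/(0.85 f'_c b_w) = (2343600 − 1638630)/(0.85 × 23.8 × 280) = 124.46 mm.
M_n = C_f(d − h_f/2) + (T − C_f)(d − a_w/2) = 1638630 × (630 − 50) + 704970 × (630 − 62.23) = 950.41 + 400.26 = 1350.67 × 10⁶ N·mm.
M_n = 1350.67 kN·m.

M_n ≈ 1350 kN·m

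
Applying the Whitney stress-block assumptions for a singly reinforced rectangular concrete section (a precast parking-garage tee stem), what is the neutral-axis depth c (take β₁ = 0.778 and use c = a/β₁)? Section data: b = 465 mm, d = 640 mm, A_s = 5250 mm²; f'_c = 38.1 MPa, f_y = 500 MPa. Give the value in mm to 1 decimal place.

T = A_s f_y = 5250 × 500 = 2625000 N = 2625 kN.
Setting C = 0.85 f'_c a b equal to T: a = 2625000/(0.85 × 38.1 × 465) = 174.314 mm.
With β₁ = 0.778, c = a/β₁ = 174.314/0.778 = 224.1 mm.

c ≈ 224.1 mm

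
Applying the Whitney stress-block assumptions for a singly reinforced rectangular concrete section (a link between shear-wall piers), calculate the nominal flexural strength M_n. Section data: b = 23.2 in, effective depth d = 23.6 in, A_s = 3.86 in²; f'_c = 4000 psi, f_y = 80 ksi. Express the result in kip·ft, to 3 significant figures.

T = A_s f_y = 3.86 × 80 = 308.8 kips.
a = T/(0.85 f'_c b) = 308.8/(0.85 × 4 × 23.2) = 3.915 in.
M_n = T(d − a/2) = 308.8 × (23.6 − 1.9575) = 6683.2 kip·in = 6683.2/12 = 556.93 kip·ft.

M_n ≈ 557 kip·ft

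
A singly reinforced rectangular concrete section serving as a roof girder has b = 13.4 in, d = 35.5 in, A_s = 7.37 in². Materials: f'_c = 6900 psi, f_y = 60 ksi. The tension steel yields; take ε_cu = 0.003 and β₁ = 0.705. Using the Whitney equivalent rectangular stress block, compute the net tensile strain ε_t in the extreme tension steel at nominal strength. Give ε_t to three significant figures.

a = A_s f_y/(0.85 f'_c b) = 5.627 in.
β₁ = 0.705, so c = a/β₁ = 5.627/0.705 = 7.982 in.
From the linear strain diagram with ε_cu = 0.003: ε_t = 0.003 (d − c)/c = 0.003 × (35.5 − 7.982)/7.982 = 0.0103.
Since ε_t ≥ 0.005, the section is tension-controlled.

ε_t ≈ 0.0103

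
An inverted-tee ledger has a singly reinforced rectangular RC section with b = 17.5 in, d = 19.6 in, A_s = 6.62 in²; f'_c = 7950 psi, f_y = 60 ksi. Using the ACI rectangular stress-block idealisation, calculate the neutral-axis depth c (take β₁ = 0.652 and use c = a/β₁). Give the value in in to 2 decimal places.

c ≈ 5.15 in

T = A_s f_y = 6.62 × 60 = 397.2 kips.
a = T/(0.85 f'_c b) = 397.2/(0.85 × 7.95 × 17.5) = 3.3588 in.
With β₁ = 0.652, c = a/β₁ = 3.3588/0.652 = 5.15 in.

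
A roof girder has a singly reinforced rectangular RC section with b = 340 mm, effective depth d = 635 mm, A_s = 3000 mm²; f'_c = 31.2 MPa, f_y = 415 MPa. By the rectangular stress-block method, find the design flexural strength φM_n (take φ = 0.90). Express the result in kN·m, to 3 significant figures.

T = A_s f_y = 3000 × 415 = 1245000 N = 1245 kN.
From C = T: a = T/(0.85 f'_c b) = 1245000/(0.85 × 31.2 × 340) = 138.08 mm.
M_n = T(d − a/2) = 1245 kN × (635 − 69.04) mm = 704.62 kN·m.
φM_n = 0.90 × 704.62 = 634.16 kN·m.

φM_n ≈ 634 kN·m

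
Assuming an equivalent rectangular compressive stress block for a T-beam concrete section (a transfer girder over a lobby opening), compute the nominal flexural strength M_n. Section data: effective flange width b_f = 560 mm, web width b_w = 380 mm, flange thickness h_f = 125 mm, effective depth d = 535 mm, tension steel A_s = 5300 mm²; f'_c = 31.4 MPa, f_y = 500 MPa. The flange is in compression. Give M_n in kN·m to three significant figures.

M_n ≈ 1170 kN·m

Tension: T = A_s f_y = 5300 × 500 = 2650000 N.
Try a within the flange: a = T/(0.85 f'_c b_f) = 2650000/(0.85 × 31.4 × 560) = 177.30 mm.
a = 177.30 > h_f = 125 mm: the block extends into the web. Split into flange-overhang and web parts.
C_f = 0.85 f'_c (b_f − b_w) h_f = 0.85 × 31.4 × (560 − 380) × 125 = 600525 N.
Remaining web compression depth: a_w = (T − C_f)/(0.85 f'_c b_w) = (2650000 − 600525)/(0.85 × 31.4 × 380) = 202.07 mm.
M_n = C_f(d − h_f/2) + (T − C_f)(d − a_w/2) = 600525 × (535 − 62.5) + 2049475 × (535 − 101.035) = 283.75 + 889.40 = 1173.15 × 10⁶ N·mm.
M_n = 1173.15 kN·m.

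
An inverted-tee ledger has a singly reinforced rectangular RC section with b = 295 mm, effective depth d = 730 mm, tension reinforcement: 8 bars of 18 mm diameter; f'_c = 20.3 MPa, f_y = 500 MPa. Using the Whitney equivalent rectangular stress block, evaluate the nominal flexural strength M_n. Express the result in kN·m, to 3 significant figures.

A_s = 8 × 254 = 2032 mm².
T = A_s f_y = 2032 × 500 = 1016000 N = 1016 kN.
From C = T: a = T/(0.85 f'_c b) = 1016000/(0.85 × 20.3 × 295) = 199.60 mm.
M_n = T(d − a/2) = 1016 kN × (730 − 99.8) mm = 640.28 kN·m.

M_n ≈ 640 kN·m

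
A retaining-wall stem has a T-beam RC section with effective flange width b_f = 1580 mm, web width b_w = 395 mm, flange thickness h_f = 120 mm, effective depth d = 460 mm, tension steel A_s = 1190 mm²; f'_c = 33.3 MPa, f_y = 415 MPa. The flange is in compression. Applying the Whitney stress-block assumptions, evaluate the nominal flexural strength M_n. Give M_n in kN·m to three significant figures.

M_n ≈ 224 kN·m

Tension: T = A_s f_y = 1190 × 415 = 493850 N.
Try a within the flange: a = T/(0.85 f'_c b_f) = 493850/(0.85 × 33.3 × 1580) = 11.04 mm.
Since a = 11.04 ≤ h_f = 120 mm, the stress block lies entirely in the flange; analyse as a rectangular beam of width b_f.
M_n = T(d − a/2) = 493850 × (460 − 5.52) = 224.44 × 10⁶ N·mm.
M_n = 224.44 kN·m.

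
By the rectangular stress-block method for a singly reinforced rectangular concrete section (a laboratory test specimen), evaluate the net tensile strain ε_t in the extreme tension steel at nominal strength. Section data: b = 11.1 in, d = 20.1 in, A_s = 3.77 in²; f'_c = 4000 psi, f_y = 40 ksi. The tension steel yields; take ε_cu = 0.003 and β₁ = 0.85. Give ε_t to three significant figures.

ε_t ≈ 0.00983

a = A_s f_y/(0.85 f'_c b) = 3.996 in.
β₁ = 0.85, so c = a/β₁ = 3.996/0.85 = 4.701 in.
From the linear strain diagram with ε_cu = 0.003: ε_t = 0.003 (d − c)/c = 0.003 × (20.1 − 4.701)/4.701 = 0.00983.
Since ε_t ≥ 0.005, the section is tension-controlled.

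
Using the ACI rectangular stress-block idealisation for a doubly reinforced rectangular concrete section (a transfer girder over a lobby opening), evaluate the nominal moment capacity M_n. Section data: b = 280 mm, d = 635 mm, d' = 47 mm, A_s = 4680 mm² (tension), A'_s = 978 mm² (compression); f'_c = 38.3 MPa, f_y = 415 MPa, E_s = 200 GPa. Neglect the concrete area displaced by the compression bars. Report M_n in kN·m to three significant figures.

M_n ≈ 1080 kN·m

Assume both tension and compression steel yield.
Net tension couple steel: A_s − A'_s = 3702 mm².
a = (A_s − A'_s) f_y / (0.85 f'_c b) = 1536330/(0.85 × 38.3 × 280) = 168.54 mm.
c = a/β₁ = 168.54/0.776 = 217.19 mm; ε'_s = 0.003(c − d')/c = 0.0024 ≥ f_y/E_s = 0.0021, so compression steel does yield.
M_n = (A_s − A'_s) f_y (d − a/2) + A'_s f_y (d − d') = [1536330 × (635 − 84.27) + 405870 × (635 − 47)] × 10⁻⁶ = 846.10 + 238.65 = 1084.75 kN·m.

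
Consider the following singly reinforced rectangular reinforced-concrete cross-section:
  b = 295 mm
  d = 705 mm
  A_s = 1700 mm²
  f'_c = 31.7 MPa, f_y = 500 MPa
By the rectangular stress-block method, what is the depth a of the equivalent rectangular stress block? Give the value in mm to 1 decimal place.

a ≈ 106.9 mm

T = A_s f_y = 1700 × 500 = 850000 N = 850 kN.
Setting C = 0.85 f'_c a b equal to T: a = 850000/(0.85 × 31.7 × 295) = 106.9 mm.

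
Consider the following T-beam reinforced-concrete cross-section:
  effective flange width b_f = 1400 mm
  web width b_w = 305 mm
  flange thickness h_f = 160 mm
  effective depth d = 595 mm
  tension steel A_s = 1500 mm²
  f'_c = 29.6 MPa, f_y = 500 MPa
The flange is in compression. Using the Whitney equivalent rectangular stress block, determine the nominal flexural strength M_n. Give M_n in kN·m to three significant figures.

M_n ≈ 438 kN·m

Tension: T = A_s f_y = 1500 × 500 = 750000 N.
Try a within the flange: a = T/(0.85 f'_c b_f) = 750000/(0.85 × 29.6 × 1400) = 21.29 mm.
Since a = 21.29 ≤ h_f = 160 mm, the stress block lies entirely in the flange; analyse as a rectangular beam of width b_f.
M_n = T(d − a/2) = 750000 × (595 − 10.645) = 438.27 × 10⁶ N·mm.
M_n = 438.27 kN·m.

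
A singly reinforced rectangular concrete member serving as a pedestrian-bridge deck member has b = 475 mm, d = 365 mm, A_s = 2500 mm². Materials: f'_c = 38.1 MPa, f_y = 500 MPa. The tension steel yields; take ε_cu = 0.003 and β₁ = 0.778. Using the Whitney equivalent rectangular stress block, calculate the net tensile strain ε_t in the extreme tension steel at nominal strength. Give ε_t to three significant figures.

a = A_s f_y/(0.85 f'_c b) = 81.26 mm.
β₁ = 0.778, so c = a/β₁ = 81.26/0.778 = 104.45 mm.
From the linear strain diagram with ε_cu = 0.003: ε_t = 0.003 (d − c)/c = 0.003 × (365 − 104.45)/104.45 = 0.00748.
Since ε_t ≥ 0.005, the section is tension-controlled.

ε_t ≈ 0.00748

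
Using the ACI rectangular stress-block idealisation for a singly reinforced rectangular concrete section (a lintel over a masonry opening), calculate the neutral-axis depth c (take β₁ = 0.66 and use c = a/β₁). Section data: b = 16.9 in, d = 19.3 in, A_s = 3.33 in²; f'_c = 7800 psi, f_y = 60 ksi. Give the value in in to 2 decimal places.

T = A_s f_y = 3.33 × 60 = 199.8 kips.
a = T/(0.85 f'_c b) = 199.8/(0.85 × 7.8 × 16.9) = 1.7832 in.
With β₁ = 0.66, c = a/β₁ = 1.7832/0.66 = 2.70 in.

c ≈ 2.70 in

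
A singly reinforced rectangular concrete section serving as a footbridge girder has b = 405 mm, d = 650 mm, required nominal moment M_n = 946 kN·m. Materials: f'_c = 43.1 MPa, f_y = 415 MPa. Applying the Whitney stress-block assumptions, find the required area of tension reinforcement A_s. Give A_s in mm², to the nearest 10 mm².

With M_n = 0.85 f'_c a b (d − a/2), solve the quadratic for a:
a = d − √(d² − 2M_n/(0.85 f'_c b)) = 650 − √(650² − 2 × 946×10⁶/(0.85 × 43.1 × 405)) = 106.88 mm.
A_s = 0.85 f'_c a b / f_y = 0.85 × 43.1 × 106.88 × 405 / 415 = 3821.2 mm².

A_s ≈ 3820 mm²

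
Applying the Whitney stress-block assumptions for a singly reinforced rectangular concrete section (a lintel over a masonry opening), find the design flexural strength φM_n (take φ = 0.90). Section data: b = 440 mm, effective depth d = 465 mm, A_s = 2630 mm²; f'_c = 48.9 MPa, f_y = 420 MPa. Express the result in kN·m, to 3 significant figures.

φM_n ≈ 432 kN·m

T = A_s f_y = 2630 × 420 = 1104600 N = 1104.6 kN.
From C = T: a = T/(0.85 f'_c b) = 1104600/(0.85 × 48.9 × 440) = 60.40 mm.
M_n = T(d − a/2) = 1104.6 kN × (465 − 30.2) mm = 480.28 kN·m.
φM_n = 0.90 × 480.28 = 432.25 kN·m.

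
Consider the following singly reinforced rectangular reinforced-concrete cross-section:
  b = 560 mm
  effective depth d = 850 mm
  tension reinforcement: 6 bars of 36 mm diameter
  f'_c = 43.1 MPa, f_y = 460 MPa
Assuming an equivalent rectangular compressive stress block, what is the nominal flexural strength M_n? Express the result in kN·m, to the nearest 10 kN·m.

M_n ≈ 2200 kN·m

A_s = 6 × 1018 = 6108 mm².
T = A_s f_y = 6108 × 460 = 2809680 N = 2809.68 kN.
From C = T: a = T/(0.85 f'_c b) = 2809680/(0.85 × 43.1 × 560) = 136.95 mm.
M_n = T(d − a/2) = 2809.68 kN × (850 − 68.475) mm = 2195.84 kN·m.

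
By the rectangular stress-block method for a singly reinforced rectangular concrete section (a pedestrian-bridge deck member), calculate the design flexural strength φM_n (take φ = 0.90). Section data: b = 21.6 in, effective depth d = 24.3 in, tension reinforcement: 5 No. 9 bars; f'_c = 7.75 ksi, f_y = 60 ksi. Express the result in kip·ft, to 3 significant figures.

φM_n ≈ 523 kip·ft

A_s = 5 × 1 = 5 in².
T = A_s f_y = 5 × 60 = 300 kips.
a = T/(0.85 f'_c b) = 300/(0.85 × 7.75 × 21.6) = 2.108 in.
M_n = T(d − a/2) = 300 × (24.3 − 1.054) = 6973.8 kip·in = 6973.8/12 = 581.15 kip·ft.
φM_n = 0.90 × 581.15 = 523.04 kip·ft.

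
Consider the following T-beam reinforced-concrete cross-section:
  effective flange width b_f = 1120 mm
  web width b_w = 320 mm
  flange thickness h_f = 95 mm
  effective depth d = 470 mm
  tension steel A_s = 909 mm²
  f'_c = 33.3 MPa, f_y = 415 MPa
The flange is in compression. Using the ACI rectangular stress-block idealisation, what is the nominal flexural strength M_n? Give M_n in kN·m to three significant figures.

Tension: T = A_s f_y = 909 × 415 = 377235 N.
Try a within the flange: a = T/(0.85 f'_c b_f) = 377235/(0.85 × 33.3 × 1120) = 11.90 mm.
Since a = 11.90 ≤ h_f = 95 mm, the stress block lies entirely in the flange; analyse as a rectangular beam of width b_f.
M_n = T(d − a/2) = 377235 × (470 − 5.95) = 175.06 × 10⁶ N·mm.
M_n = 175.06 kN·m.

M_n ≈ 175 kN·m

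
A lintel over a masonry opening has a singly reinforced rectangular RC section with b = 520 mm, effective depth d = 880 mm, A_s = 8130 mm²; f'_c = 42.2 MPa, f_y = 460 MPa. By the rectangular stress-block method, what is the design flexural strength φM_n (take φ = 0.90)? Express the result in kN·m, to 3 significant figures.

φM_n ≈ 2620 kN·m

T = A_s f_y = 8130 × 460 = 3739800 N = 3739.8 kN.
From C = T: a = T/(0.85 f'_c b) = 3739800/(0.85 × 42.2 × 520) = 200.50 mm.
M_n = T(d − a/2) = 3739.8 kN × (880 − 100.25) mm = 2916.11 kN·m.
φM_n = 0.90 × 2916.11 = 2624.50 kN·m.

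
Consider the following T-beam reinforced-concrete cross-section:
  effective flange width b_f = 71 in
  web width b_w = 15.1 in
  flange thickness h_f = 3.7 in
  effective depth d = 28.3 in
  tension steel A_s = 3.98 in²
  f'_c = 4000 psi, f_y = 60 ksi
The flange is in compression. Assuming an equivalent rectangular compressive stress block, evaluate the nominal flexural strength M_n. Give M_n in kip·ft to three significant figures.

M_n ≈ 553 kip·ft

Tension: T = A_s f_y = 3.98 × 60 = 238.8 kips.
Try a within the flange: a = T/(0.85 f'_c b_f) = 238.8/(0.85 × 4 × 71) = 0.989 in.
Since a = 0.989 ≤ h_f = 3.7 in, the stress block lies entirely in the flange; analyse as a rectangular beam of width b_f.
M_n = T(d − a/2) = 238.8 × (28.3 − 0.4945) = 6640.0 kip·in.
M_n = 6640.0/12 = 553.33 kip·ft.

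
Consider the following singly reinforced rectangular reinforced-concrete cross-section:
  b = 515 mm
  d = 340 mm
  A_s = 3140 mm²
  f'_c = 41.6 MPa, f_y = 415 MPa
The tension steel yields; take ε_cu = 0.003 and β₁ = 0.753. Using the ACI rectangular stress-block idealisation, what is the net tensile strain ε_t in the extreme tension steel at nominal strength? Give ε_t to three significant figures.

a = A_s f_y/(0.85 f'_c b) = 71.56 mm.
β₁ = 0.753, so c = a/β₁ = 71.56/0.753 = 95.03 mm.
From the linear strain diagram with ε_cu = 0.003: ε_t = 0.003 (d − c)/c = 0.003 × (340 − 95.03)/95.03 = 0.00773.
Since ε_t ≥ 0.005, the section is tension-controlled.

ε_t ≈ 0.00773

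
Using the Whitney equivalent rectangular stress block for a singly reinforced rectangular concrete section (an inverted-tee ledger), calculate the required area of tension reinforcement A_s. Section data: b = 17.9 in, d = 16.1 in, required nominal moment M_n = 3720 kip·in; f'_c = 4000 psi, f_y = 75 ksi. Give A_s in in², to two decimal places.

From M_n = 0.85 f'_c a b (d − a/2):
a = d − √(d² − 2M_n/(0.85 f'_c b)) = 16.1 − √(16.1² − 2 × 3720/(0.85 × 4 × 17.9)) = 4.397 in.
A_s = 0.85 f'_c a b / f_y = 0.85 × 4 × 4.397 × 17.9 / 75 = 3.568 in².

A_s ≈ 3.57 in²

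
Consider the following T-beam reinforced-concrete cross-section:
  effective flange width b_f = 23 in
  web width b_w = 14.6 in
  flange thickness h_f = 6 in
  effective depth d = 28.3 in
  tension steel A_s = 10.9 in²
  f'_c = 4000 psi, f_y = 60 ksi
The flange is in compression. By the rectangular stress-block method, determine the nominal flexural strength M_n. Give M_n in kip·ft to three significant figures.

M_n ≈ 1300 kip·ft

Tension: T = A_s f_y = 10.9 × 60 = 654 kips.
Try a within the flange: a = T/(0.85 f'_c b_f) = 654/(0.85 × 4 × 23) = 8.363 in.
a = 8.363 > h_f = 6 in: the block extends into the web. Split into flange-overhang and web parts.
C_f = 0.85 f'_c (b_f − b_w) h_f = 0.85 × 4 × (23 − 14.6) × 6 = 171.4 kips.
Remaining web compression depth: a_w = (T − C_f)/(0.85 f'_c b_w) = (654 − 171.4)/(0.85 × 4 × 14.6) = 9.722 in.
M_n = C_f(d − h_f/2) + (T − C_f)(d − a_w/2) = 171.4 × (28.3 − 3) + 482.6 × (28.3 − 4.861) = 4336.4 + 11311.7 = 15648.1 kip·in.
M_n = 15648.1/12 = 1304.01 kip·ft.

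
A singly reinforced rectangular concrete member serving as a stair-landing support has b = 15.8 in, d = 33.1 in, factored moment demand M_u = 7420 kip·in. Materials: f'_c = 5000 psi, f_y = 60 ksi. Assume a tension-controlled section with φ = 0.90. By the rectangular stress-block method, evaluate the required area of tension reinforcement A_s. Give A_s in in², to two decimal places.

M_n = M_u/φ = 7420/0.90 = 8244.44 kip·in.
From M_n = 0.85 f'_c a b (d − a/2):
a = d − √(d² − 2M_n/(0.85 f'_c b)) = 33.1 − √(33.1² − 2 × 8244.44/(0.85 × 5 × 15.8)) = 3.944 in.
A_s = 0.85 f'_c a b / f_y = 0.85 × 5 × 3.944 × 15.8 / 60 = 4.414 in².

A_s ≈ 4.41 in²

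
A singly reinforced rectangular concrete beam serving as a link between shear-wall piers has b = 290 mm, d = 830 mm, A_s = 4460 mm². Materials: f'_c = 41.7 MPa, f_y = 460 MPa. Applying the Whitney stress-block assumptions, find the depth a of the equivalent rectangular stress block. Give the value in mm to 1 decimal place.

T = A_s f_y = 4460 × 460 = 2051600 N = 2051.6 kN.
Setting C = 0.85 f'_c a b equal to T: a = 2051600/(0.85 × 41.7 × 290) = 199.6 mm.

a ≈ 199.6 mm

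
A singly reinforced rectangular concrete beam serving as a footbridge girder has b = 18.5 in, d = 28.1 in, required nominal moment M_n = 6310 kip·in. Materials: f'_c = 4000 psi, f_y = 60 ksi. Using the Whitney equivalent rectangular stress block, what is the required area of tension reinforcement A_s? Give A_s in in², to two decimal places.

From M_n = 0.85 f'_c a b (d − a/2):
a = d − √(d² − 2M_n/(0.85 f'_c b)) = 28.1 − √(28.1² − 2 × 6310/(0.85 × 4 × 18.5)) = 3.831 in.
A_s = 0.85 f'_c a b / f_y = 0.85 × 4 × 3.831 × 18.5 / 60 = 4.016 in².

A_s ≈ 4.02 in²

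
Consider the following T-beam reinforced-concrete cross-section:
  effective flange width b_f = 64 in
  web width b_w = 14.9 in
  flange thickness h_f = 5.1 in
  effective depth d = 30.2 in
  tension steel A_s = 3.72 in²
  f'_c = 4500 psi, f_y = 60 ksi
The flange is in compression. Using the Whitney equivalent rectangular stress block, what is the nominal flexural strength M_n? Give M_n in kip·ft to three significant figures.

Tension: T = A_s f_y = 3.72 × 60 = 223.2 kips.
Try a within the flange: a = T/(0.85 f'_c b_f) = 223.2/(0.85 × 4.5 × 64) = 0.912 in.
Since a = 0.912 ≤ h_f = 5.1 in, the stress block lies entirely in the flange; analyse as a rectangular beam of width b_f.
M_n = T(d − a/2) = 223.2 × (30.2 − 0.456) = 6638.9 kip·in.
M_n = 6638.9/12 = 553.24 kip·ft.

M_n ≈ 553 kip·ft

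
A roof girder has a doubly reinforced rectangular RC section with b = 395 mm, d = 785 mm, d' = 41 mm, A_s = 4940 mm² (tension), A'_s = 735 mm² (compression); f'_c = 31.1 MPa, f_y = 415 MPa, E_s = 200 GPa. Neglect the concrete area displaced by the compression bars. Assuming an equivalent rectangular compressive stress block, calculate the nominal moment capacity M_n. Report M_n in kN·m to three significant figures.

M_n ≈ 1450 kN·m

Assume both tension and compression steel yield.
Net tension couple steel: A_s − A'_s = 4205 mm².
a = (A_s − A'_s) f_y / (0.85 f'_c b) = 1745075/(0.85 × 31.1 × 395) = 167.12 mm.
c = a/β₁ = 167.12/0.828 = 201.84 mm; ε'_s = 0.003(c − d')/c = 0.0024 ≥ f_y/E_s = 0.0021, so compression steel does yield.
M_n = (A_s − A'_s) f_y (d − a/2) + A'_s f_y (d − d') = [1745075 × (785 − 83.56) + 305025 × (785 − 41)] × 10⁻⁶ = 1224.07 + 226.94 = 1451.01 kN·m.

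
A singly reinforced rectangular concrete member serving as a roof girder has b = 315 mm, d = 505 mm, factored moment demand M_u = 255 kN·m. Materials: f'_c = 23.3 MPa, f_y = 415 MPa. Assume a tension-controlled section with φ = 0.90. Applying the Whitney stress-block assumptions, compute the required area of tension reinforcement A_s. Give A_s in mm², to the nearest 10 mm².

M_n = M_u/φ = 255/0.90 = 283.333 kN·m.
With M_n = 0.85 f'_c a b (d − a/2), solve the quadratic for a:
a = d − √(d² − 2M_n/(0.85 f'_c b)) = 505 − √(505² − 2 × 283.333×10⁶/(0.85 × 23.3 × 315)) = 99.79 mm.
A_s = 0.85 f'_c a b / f_y = 0.85 × 23.3 × 99.79 × 315 / 415 = 1500.1 mm².

A_s ≈ 1500 mm²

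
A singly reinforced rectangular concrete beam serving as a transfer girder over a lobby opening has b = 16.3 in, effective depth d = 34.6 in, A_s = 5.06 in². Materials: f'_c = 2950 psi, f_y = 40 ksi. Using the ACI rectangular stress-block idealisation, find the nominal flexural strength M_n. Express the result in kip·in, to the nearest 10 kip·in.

T = A_s f_y = 5.06 × 40 = 202.4 kips.
a = T/(0.85 f'_c b) = 202.4/(0.85 × 2.95 × 16.3) = 4.952 in.
M_n = T(d − a/2) = 202.4 × (34.6 − 2.476) = 6501.9 kip·in.

M_n ≈ 6500 kip·in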